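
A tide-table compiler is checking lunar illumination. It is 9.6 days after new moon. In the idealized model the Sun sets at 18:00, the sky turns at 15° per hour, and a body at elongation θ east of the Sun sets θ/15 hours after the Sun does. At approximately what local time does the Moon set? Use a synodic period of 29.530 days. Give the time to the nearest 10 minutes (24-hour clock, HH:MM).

The Moon has covered 9.6/29.530 of its cycle, so θ ≈ 360° × 9.6/29.530 = 117.0°.
The Moon trails the Sun by θ/15 = 117.0/15 ≈ 7.80 hours.
18:00 + 7.802 h ≈ 01:48 → 01:50 to the nearest ten minutes.

01:50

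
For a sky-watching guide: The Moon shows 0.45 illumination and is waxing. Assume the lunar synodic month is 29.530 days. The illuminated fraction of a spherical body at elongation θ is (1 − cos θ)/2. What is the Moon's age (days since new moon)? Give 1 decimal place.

6.9 days

From f = (1 − cos θ)/2: cos θ = 1 − 2×0.45 = 0.100; arccos → 84.3°.
The Moon is waxing (0°–180°), so θ = 84.3° directly.
Age = 29.530 × 84.3°/360° ≈ 6.91 days.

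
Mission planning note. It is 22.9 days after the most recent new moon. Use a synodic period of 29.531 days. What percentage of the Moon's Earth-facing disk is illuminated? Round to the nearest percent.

The Moon has covered 22.9/29.531 of its cycle, so θ ≈ 360° × 22.9/29.531 = 279.2°.
With cos θ = 0.159, the lit fraction is (1 − 0.159)/2 ≈ 0.420, so 42%.

42%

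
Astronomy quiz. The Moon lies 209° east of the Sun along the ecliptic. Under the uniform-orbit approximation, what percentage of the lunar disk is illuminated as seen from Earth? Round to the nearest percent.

94%

Half-versine of 209°: (1 − (-0.875))/2 = 0.937, i.e. 94%.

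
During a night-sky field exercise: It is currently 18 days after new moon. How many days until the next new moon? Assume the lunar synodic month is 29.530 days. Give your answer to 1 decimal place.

11.5 days

One full lunation from the last new moon is 29.530 d; remaining = 29.530 − 18 = 11.530 d.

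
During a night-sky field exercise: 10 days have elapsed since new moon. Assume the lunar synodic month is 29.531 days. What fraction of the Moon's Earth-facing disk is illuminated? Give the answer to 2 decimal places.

Elongation θ = 360° × 10/29.531 ≈ 121.9°.
With cos θ = (-0.529), the lit fraction is (1 − (-0.529))/2 ≈ 0.764.

0.76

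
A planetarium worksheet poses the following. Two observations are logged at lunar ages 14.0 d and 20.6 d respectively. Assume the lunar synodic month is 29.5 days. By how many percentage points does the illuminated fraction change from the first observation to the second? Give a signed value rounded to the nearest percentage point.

-33 pp

First observation: θ = 360°·14.0/29.5 = 170.8°, so f = 0.994.
Second observation: θ = 251.4°, f = 0.660.
Δf = 0.660 − 0.994 = -0.334, i.e. -33 pp.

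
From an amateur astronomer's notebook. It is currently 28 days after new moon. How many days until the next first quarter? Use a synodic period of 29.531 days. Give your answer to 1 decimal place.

First quarter is 0.25 of the way through the cycle: age 0.25 × 29.531 = 7.383 d.
Already past this cycle's first quarter; the next is at 7.383 + 29.531 = 36.914 d, so 36.914 − 28 = 8.914 days.

8.9 days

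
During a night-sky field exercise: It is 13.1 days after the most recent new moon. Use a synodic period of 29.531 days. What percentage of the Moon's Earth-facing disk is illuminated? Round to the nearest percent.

Phase angle: θ = 360°·(13.1 d)/(29.531 d) = 159.7°.
With cos θ = (-0.938), the lit fraction is (1 − (-0.938))/2 ≈ 0.969, so 97%.

97%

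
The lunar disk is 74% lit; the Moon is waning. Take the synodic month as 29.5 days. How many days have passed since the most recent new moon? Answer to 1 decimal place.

19.8 days

Invert f = (1 − cos θ)/2 to get cos θ = 1 − 2(0.74) = -0.480, hence θ₀ = arccos -0.480 = 118.7°.
Waning ⇒ past full, so θ = 360° − 118.7° = 241.3°.
At 360°/29.5 d per day, 241.3° corresponds to 19.77 days.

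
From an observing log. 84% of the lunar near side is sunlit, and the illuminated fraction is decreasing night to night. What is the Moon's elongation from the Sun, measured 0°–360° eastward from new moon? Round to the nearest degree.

227°

From f = (1 − cos θ)/2: cos θ = 1 − 2×0.84 = -0.680; arccos → 132.8°.
Waning ⇒ past full, so θ = 360° − 132.8° = 227.2°.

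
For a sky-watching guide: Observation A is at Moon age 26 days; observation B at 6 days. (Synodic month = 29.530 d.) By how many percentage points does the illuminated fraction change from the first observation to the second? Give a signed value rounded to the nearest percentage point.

+22 pp

θ₁ = 360° × 26/29.530 = 317.0°, f₁ = (1 − cos θ₁)/2 = 0.135.
θ₂ = 360° × 6/29.530 = 73.1°, f₂ = (1 − cos θ₂)/2 = 0.355.
Change = f₂ − f₁ = +0.221 → +22 percentage points.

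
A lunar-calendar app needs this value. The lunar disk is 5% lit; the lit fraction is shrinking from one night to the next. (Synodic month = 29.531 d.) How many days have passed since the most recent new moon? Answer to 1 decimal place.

From f = (1 − cos θ)/2: cos θ = 1 − 2×0.05 = 0.900; arccos → 25.8°.
Waning ⇒ past full, so θ = 360° − 25.8° = 334.2°.
Age = 29.531 × 334.2°/360° ≈ 27.41 days.

27.4 days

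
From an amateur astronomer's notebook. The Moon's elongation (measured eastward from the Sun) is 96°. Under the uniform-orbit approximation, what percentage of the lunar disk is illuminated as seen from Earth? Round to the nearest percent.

55%

Half-versine of 96°: (1 − (-0.105))/2 = 0.552, i.e. 55%.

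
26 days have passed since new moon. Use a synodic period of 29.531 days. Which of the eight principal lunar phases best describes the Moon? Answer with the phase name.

waning crescent

At 26/29.531 of the cycle, θ ≈ 317° — the waning crescent range.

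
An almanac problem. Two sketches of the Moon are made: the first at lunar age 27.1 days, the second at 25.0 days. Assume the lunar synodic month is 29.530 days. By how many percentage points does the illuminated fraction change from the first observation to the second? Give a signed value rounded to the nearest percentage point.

+15 pp

First observation: θ = 360°·27.1/29.530 = 330.4°, so f = 0.065.
Second observation: θ = 304.8°, f = 0.215.
Δf = 0.215 − 0.065 = +0.149, i.e. +15 pp.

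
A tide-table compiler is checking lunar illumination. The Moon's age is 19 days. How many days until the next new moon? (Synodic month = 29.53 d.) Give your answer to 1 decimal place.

10.5 days

One full lunation from the last new moon is 29.53 d; remaining = 29.53 − 19 = 10.530 d.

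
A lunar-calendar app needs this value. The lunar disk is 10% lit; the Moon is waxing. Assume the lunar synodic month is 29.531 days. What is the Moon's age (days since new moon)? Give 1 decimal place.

Invert f = (1 − cos θ)/2 to get cos θ = 1 − 2(0.10) = 0.800, hence θ₀ = arccos 0.800 = 36.9°.
Waxing ⇒ before full, so θ = 36.9°.
Age = 29.531 × 36.9°/360° ≈ 3.02 days.

3.0 days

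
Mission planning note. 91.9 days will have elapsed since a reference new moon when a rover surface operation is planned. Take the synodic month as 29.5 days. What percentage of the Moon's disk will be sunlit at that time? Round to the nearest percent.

Reduce mod P: 91.9 − 3×29.5 = 3.40 d into the current lunation.
Elongation θ = 360° × 3.40/29.5 ≈ 41.5°.
Illuminated fraction = (1 − cos 41.5°)/2 = (1 − 0.749)/2 ≈ 0.125, so 13%.

13%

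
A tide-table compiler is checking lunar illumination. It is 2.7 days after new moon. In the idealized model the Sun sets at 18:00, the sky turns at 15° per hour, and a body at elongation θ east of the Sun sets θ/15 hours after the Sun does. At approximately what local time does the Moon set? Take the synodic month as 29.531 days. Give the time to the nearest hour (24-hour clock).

20:00

Phase angle: θ = 360°·(2.7 d)/(29.531 d) = 32.9°.
At 15° of sky rotation per hour, 32.9° corresponds to a 2.19 h lag.
18:00 + 2.19 h ≈ 20:12 → 20:00 to the nearest hour.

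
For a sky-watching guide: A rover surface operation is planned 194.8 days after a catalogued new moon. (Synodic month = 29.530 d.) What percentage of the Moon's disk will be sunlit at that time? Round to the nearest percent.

194.8 d spans 6 complete synodic months (6 × 29.530 = 177.18 d) plus 17.62 d.
Phase angle: θ = 360°·(17.62 d)/(29.530 d) = 214.8°.
cos 214.8° = (-0.821), so f = (1 − (-0.821))/2 = 0.911, so 91%.

91%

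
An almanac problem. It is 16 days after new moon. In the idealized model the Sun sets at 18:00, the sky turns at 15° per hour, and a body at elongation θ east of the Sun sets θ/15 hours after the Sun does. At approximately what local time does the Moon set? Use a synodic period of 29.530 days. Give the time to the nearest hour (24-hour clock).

07:00

Phase angle: θ = 360°·(16 d)/(29.530 d) = 195.1°.
At 15° of sky rotation per hour, 195.1° corresponds to a 13.00 h lag.
18:00 + 13.00 h ≈ 07:00 → 07:00 to the nearest hour.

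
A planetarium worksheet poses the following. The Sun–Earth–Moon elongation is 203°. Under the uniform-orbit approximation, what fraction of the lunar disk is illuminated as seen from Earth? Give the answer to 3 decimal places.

Half-versine of 203°: (1 − (-0.921))/2 = 0.960.

0.960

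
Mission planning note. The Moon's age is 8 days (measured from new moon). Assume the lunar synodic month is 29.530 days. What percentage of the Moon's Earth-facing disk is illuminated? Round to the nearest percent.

The Moon has covered 8/29.530 of its cycle, so θ ≈ 360° × 8/29.530 = 97.5°.
With cos θ = (-0.131), the lit fraction is (1 − (-0.131))/2 ≈ 0.566, so 57%.

57%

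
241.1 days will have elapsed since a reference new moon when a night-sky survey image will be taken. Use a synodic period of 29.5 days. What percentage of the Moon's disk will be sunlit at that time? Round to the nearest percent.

241.1/29.5 = 8.173 lunations, so 8 complete cycles and 5.10 d into the next.
Phase angle: θ = 360°·(5.10 d)/(29.5 d) = 62.2°.
cos 62.2° = 0.466, so f = (1 − 0.466)/2 = 0.267, so 27%.

27%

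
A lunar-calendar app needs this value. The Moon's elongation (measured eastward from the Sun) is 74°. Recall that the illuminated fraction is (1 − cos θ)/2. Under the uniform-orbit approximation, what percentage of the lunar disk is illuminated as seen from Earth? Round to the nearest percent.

36%

cos 74° = 0.276, so f = (1 − 0.276)/2 = 0.362, i.e. 36%.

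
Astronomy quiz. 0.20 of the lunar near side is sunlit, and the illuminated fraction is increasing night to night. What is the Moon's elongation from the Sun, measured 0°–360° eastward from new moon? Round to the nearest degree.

53°

cos θ = 1 − 2f = 0.600, giving a principal value of 53.1°.
The Moon is waxing (0°–180°), so θ = 53.1° directly.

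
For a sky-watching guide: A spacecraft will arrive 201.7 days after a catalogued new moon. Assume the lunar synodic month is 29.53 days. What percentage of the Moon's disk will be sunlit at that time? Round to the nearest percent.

201.7/29.53 = 6.830 lunations, so 6 complete cycles and 24.52 d into the next.
The Moon has covered 24.52/29.53 of its cycle, so θ ≈ 360° × 24.52/29.53 = 298.9°.
With cos θ = 0.484, the lit fraction is (1 − 0.484)/2 ≈ 0.258, so 26%.

26%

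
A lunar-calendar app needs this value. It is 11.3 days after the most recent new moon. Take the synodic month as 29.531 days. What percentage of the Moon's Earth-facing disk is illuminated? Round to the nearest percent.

87%

Phase angle: θ = 360°·(11.3 d)/(29.531 d) = 137.8°.
Illuminated fraction = (1 − cos 137.8°)/2 = (1 − (-0.740))/2 ≈ 0.870, so 87%.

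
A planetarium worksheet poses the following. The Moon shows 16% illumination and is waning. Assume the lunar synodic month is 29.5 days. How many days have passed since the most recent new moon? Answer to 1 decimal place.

25.6 days

Invert f = (1 − cos θ)/2 to get cos θ = 1 − 2(0.16) = 0.680, hence θ₀ = arccos 0.680 = 47.2°.
Since the Moon is past full (waning), take the reflex angle: θ = 360° − 47.2° = 312.8°.
At 360°/29.5 d per day, 312.8° corresponds to 25.64 days.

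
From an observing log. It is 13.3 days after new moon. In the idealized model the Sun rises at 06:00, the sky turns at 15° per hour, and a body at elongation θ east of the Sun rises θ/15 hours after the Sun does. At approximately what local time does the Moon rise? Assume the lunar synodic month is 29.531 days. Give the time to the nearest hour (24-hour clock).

17:00

Phase angle: θ = 360°·(13.3 d)/(29.531 d) = 162.1°.
Delay after the Sun = 162.1° / (15°/h) ≈ 10.81 h.
06:00 + 10.81 h ≈ 16:49 → 17:00 to the nearest hour.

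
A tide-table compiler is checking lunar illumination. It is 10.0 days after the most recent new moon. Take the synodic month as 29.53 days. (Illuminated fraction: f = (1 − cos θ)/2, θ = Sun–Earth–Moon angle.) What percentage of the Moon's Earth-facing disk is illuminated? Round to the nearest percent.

Phase angle: θ = 360°·(10.0 d)/(29.53 d) = 121.9°.
Illuminated fraction = (1 − cos 121.9°)/2 = (1 − (-0.529))/2 ≈ 0.764, so 76%.

76%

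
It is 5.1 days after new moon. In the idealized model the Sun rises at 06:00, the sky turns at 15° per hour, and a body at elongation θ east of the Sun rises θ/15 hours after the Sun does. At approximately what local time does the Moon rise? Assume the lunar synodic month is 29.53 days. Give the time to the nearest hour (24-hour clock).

10:00

Phase angle: θ = 360°·(5.1 d)/(29.53 d) = 62.2°.
At 15° of sky rotation per hour, 62.2° corresponds to a 4.14 h lag.
06:00 + 4.14 h ≈ 10:09 → 10:00 to the nearest hour.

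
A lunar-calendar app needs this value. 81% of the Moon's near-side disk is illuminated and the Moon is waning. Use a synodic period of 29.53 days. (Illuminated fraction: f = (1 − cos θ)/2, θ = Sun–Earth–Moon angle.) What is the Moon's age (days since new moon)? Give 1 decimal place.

19.0 days

From f = (1 − cos θ)/2: cos θ = 1 − 2×0.81 = -0.620; arccos → 128.3°.
A waning Moon lies in 180°–360°, so θ = 360° − 128.3° = 231.7°.
That fraction of the synodic month is 231.7/360 × 29.53 d ≈ 19.00 d.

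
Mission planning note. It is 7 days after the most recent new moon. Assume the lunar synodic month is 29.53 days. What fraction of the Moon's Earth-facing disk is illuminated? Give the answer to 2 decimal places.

0.46

The Moon has covered 7/29.53 of its cycle, so θ ≈ 360° × 7/29.53 = 85.3°.
cos 85.3° = 0.081, so f = (1 − 0.081)/2 = 0.459.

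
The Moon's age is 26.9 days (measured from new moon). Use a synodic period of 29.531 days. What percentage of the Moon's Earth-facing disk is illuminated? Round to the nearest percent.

The Moon has covered 26.9/29.531 of its cycle, so θ ≈ 360° × 26.9/29.531 = 327.9°.
cos 327.9° = 0.847, so f = (1 − 0.847)/2 = 0.076, so 8%.

8%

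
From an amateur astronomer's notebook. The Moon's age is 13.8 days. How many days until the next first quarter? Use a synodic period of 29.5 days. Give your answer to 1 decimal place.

First quarter occurs at elongation 90°, i.e. at age 29.5 × 90/360 = 7.375 d.
Already past this cycle's first quarter; the next is at 7.375 + 29.5 = 36.875 d, so 36.875 − 13.8 = 23.075 days.

23.1 days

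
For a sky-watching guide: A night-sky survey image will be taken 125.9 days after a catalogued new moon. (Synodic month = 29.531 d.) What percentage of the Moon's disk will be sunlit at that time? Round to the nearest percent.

54%

125.9/29.531 = 4.263 lunations, so 4 complete cycles and 7.78 d into the next.
Elongation θ = 360° × 7.78/29.531 ≈ 94.8°.
cos 94.8° = (-0.084), so f = (1 − (-0.084))/2 = 0.542, so 54%.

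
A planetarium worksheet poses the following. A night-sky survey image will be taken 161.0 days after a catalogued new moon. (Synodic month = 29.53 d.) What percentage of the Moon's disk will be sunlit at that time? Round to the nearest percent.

98%

161.0 d spans 5 complete synodic months (5 × 29.53 = 147.65 d) plus 13.35 d.
Phase angle: θ = 360°·(13.35 d)/(29.53 d) = 162.7°.
cos 162.7° = (-0.955), so f = (1 − (-0.955))/2 = 0.978, so 98%.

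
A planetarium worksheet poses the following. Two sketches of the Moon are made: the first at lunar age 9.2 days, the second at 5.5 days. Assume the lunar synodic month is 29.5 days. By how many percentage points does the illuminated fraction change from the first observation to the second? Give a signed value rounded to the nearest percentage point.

First observation: θ = 360°·9.2/29.5 = 112.3°, so f = 0.689.
Second observation: θ = 67.1°, f = 0.306.
Δf = 0.306 − 0.689 = -0.384, i.e. -38 pp.

-38 percentage points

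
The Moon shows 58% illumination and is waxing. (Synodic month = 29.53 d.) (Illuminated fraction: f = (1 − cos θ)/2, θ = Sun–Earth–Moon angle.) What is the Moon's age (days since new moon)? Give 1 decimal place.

cos θ = 1 − 2f = -0.160, giving a principal value of 99.2°.
The Moon is waxing (0°–180°), so θ = 99.2° directly.
At 360°/29.53 d per day, 99.2° corresponds to 8.14 days.

8.1 days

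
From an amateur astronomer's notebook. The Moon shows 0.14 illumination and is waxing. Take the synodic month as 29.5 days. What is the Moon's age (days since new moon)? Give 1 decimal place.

cos θ = 1 − 2f = 0.720, giving a principal value of 43.9°.
Waxing ⇒ before full, so θ = 43.9°.
At 360°/29.5 d per day, 43.9° corresponds to 3.60 days.

3.6 days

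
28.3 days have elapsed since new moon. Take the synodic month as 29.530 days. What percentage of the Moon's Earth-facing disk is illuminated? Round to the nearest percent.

Elongation θ = 360° × 28.3/29.530 ≈ 345.0°.
cos 345.0° = 0.966, so f = (1 − 0.966)/2 = 0.017, so 2%.

2%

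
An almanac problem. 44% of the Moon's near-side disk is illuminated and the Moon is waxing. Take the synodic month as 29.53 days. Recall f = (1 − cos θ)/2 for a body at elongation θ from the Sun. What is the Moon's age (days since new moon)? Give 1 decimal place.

6.8 days

Invert f = (1 − cos θ)/2 to get cos θ = 1 − 2(0.44) = 0.120, hence θ₀ = arccos 0.120 = 83.1°.
Before full moon the principal value applies: θ = 83.1°.
That fraction of the synodic month is 83.1/360 × 29.53 d ≈ 6.82 d.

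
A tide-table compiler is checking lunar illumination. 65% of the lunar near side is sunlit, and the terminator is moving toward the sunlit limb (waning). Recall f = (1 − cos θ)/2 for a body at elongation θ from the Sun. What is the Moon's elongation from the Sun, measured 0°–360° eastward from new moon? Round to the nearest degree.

Invert f = (1 − cos θ)/2 to get cos θ = 1 − 2(0.65) = -0.300, hence θ₀ = arccos -0.300 = 107.5°.
Waning ⇒ past full, so θ = 360° − 107.5° = 252.5°.

253°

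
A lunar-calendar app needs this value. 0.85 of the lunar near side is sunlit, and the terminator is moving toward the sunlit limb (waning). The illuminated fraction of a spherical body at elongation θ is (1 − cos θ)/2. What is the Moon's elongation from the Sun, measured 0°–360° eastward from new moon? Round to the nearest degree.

Invert f = (1 − cos θ)/2 to get cos θ = 1 − 2(0.85) = -0.700, hence θ₀ = arccos -0.700 = 134.4°.
Since the Moon is past full (waning), take the reflex angle: θ = 360° − 134.4° = 225.6°.

226°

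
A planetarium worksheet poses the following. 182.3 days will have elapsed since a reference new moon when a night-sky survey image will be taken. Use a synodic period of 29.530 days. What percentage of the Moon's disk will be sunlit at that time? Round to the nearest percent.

27%

182.3/29.530 = 6.173 lunations, so 6 complete cycles and 5.12 d into the next.
The Moon has covered 5.12/29.530 of its cycle, so θ ≈ 360° × 5.12/29.530 = 62.4°.
With cos θ = 0.463, the lit fraction is (1 − 0.463)/2 ≈ 0.268, so 27%.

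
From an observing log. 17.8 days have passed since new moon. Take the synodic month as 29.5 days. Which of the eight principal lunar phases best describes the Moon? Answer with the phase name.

θ ≈ 360° × 17.8/29.5 = 217°, which falls in the waning gibbous sector.

waning gibbous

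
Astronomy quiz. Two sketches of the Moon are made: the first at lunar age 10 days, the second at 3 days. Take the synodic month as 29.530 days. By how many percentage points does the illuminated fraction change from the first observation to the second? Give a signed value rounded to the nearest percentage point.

-67 pp

First observation: θ = 360°·10/29.530 = 121.9°, so f = 0.764.
Second observation: θ = 36.6°, f = 0.098.
Δf = 0.098 − 0.764 = -0.666, i.e. -67 pp.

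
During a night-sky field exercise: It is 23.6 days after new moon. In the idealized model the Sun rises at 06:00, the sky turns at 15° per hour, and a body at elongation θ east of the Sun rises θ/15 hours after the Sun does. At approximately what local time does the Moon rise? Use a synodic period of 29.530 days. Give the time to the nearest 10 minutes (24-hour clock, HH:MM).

Elongation θ = 360° × 23.6/29.530 ≈ 287.7°.
At 15° of sky rotation per hour, 287.7° corresponds to a 19.18 h lag.
06:00 + 19.180 h ≈ 01:11 → 01:10 to the nearest ten minutes.

01:10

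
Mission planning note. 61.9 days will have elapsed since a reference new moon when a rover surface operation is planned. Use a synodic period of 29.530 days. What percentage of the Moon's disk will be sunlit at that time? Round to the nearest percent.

9%

61.9 d spans 2 complete synodic months (2 × 29.530 = 59.06 d) plus 2.84 d.
The Moon has covered 2.84/29.530 of its cycle, so θ ≈ 360° × 2.84/29.530 = 34.6°.
cos 34.6° = 0.823, so f = (1 − 0.823)/2 = 0.089, so 9%.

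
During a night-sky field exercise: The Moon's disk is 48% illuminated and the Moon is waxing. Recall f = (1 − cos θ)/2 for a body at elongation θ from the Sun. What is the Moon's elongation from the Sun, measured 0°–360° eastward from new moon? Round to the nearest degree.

Invert f = (1 − cos θ)/2 to get cos θ = 1 − 2(0.48) = 0.040, hence θ₀ = arccos 0.040 = 87.7°.
The Moon is waxing (0°–180°), so θ = 87.7° directly.

88°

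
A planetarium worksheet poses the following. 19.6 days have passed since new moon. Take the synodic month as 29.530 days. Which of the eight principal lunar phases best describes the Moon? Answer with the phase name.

θ ≈ 360° × 19.6/29.530 = 239°, which falls in the waning gibbous sector.

waning gibbous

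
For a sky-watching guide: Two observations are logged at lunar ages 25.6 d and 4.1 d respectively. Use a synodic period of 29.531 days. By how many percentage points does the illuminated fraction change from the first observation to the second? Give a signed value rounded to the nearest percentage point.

+1 percentage points

θ₁ = 360° × 25.6/29.531 = 312.1°, f₁ = (1 − cos θ₁)/2 = 0.165.
θ₂ = 360° × 4.1/29.531 = 50.0°, f₂ = (1 − cos θ₂)/2 = 0.178.
Change = f₂ − f₁ = +0.014 → +1 percentage points.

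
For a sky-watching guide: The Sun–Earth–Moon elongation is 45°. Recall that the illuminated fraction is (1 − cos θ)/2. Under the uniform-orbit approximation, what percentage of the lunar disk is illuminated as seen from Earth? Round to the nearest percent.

f = (1 − cos 45°)/2 = (1 − 0.707)/2 ≈ 0.146, i.e. 15%.

15%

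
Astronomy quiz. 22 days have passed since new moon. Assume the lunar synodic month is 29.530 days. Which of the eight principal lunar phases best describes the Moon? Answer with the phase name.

At 22/29.530 of the cycle, θ ≈ 268° — the last quarter range.

last quarter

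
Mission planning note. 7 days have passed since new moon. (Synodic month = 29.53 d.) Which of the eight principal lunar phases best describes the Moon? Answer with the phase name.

first quarter

At 7/29.53 of the cycle, θ ≈ 85° — the first quarter range.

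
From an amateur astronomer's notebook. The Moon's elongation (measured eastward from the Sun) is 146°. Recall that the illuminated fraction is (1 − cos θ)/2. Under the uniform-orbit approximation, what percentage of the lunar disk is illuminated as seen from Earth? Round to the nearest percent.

f = (1 − cos 146°)/2 = (1 − (-0.829))/2 ≈ 0.915, i.e. 91%.

91%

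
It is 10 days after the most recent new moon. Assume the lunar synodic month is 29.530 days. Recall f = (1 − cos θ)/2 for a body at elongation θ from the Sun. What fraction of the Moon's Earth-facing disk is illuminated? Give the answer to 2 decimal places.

0.76

Phase angle: θ = 360°·(10 d)/(29.530 d) = 121.9°.
With cos θ = (-0.529), the lit fraction is (1 − (-0.529))/2 ≈ 0.764.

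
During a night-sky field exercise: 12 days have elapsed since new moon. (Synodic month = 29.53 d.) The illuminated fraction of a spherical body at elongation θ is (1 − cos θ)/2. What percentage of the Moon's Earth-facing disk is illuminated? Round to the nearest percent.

92%

The Moon has covered 12/29.53 of its cycle, so θ ≈ 360° × 12/29.53 = 146.3°.
With cos θ = (-0.832), the lit fraction is (1 − (-0.832))/2 ≈ 0.916, so 92%.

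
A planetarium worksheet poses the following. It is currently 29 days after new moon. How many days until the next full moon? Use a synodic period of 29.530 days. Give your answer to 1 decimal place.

Full moon occurs at elongation 180°, i.e. at age 29.530 × 180/360 = 14.765 d.
Already past this cycle's full moon; the next is at 14.765 + 29.530 = 44.295 d, so 44.295 − 29 = 15.295 days.

15.3 days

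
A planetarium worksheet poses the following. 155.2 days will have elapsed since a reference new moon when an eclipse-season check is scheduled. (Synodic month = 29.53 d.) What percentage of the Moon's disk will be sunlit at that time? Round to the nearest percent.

155.2/29.53 = 5.256 lunations, so 5 complete cycles and 7.55 d into the next.
The Moon has covered 7.55/29.53 of its cycle, so θ ≈ 360° × 7.55/29.53 = 92.0°.
Illuminated fraction = (1 − cos 92.0°)/2 = (1 − (-0.036))/2 ≈ 0.518, so 52%.

52%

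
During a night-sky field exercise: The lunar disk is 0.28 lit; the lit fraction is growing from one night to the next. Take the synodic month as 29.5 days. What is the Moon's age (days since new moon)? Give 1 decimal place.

Invert f = (1 − cos θ)/2 to get cos θ = 1 − 2(0.28) = 0.440, hence θ₀ = arccos 0.440 = 63.9°.
The Moon is waxing (0°–180°), so θ = 63.9° directly.
Age = 29.5 × 63.9°/360° ≈ 5.24 days.

5.2 days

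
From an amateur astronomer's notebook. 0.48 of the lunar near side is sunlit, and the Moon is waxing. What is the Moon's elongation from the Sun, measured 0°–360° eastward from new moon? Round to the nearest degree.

88°

cos θ = 1 − 2f = 0.040, giving a principal value of 87.7°.
Waxing ⇒ before full, so θ = 87.7°.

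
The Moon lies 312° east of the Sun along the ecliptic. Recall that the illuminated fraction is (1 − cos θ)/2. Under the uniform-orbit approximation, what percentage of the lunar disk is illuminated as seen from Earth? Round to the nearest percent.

f = (1 − cos 312°)/2 = (1 − 0.669)/2 ≈ 0.165, i.e. 17%.

17%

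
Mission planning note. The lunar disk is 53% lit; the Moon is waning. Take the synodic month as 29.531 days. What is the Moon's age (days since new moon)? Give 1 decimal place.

cos θ = 1 − 2f = -0.060, giving a principal value of 93.4°.
Since the Moon is past full (waning), take the reflex angle: θ = 360° − 93.4° = 266.6°.
That fraction of the synodic month is 266.6/360 × 29.531 d ≈ 21.87 d.

21.9 days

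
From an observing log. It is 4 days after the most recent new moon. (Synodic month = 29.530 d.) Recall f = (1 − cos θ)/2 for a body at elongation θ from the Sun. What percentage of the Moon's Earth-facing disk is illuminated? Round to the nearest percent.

17%

The Moon has covered 4/29.530 of its cycle, so θ ≈ 360° × 4/29.530 = 48.8°.
With cos θ = 0.659, the lit fraction is (1 − 0.659)/2 ≈ 0.170, so 17%.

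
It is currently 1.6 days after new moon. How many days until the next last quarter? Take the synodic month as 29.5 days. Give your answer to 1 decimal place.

20.5 days

Last quarter is 0.75 of the way through the cycle: age 0.75 × 29.5 = 22.125 d.
So 20.525 days remain (22.125 − 1.6).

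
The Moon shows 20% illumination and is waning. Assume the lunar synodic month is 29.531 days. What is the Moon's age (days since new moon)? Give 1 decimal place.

25.2 days

cos θ = 1 − 2f = 0.600, giving a principal value of 53.1°.
A waning Moon lies in 180°–360°, so θ = 360° − 53.1° = 306.9°.
Age = 29.531 × 306.9°/360° ≈ 25.17 days.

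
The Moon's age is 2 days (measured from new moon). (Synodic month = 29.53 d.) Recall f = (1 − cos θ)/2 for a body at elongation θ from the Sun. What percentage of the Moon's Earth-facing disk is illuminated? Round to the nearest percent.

4%

The Moon has covered 2/29.53 of its cycle, so θ ≈ 360° × 2/29.53 = 24.4°.
With cos θ = 0.911, the lit fraction is (1 − 0.911)/2 ≈ 0.045, so 4%.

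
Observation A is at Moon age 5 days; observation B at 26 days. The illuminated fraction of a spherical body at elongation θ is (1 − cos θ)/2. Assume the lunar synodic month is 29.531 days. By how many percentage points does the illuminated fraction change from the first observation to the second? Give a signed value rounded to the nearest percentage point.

First observation: θ = 360°·5/29.531 = 61.0°, so f = 0.257.
Second observation: θ = 317.0°, f = 0.135.
Δf = 0.135 − 0.257 = -0.123, i.e. -12 pp.

-12 percentage points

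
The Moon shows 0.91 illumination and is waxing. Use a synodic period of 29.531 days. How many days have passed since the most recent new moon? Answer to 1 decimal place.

11.9 days

From f = (1 − cos θ)/2: cos θ = 1 − 2×0.91 = -0.820; arccos → 145.1°.
The Moon is waxing (0°–180°), so θ = 145.1° directly.
At 360°/29.531 d per day, 145.1° corresponds to 11.90 days.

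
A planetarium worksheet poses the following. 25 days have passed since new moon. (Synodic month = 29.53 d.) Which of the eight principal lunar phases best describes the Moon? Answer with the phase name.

θ ≈ 360° × 25/29.53 = 305°, which falls in the waning crescent sector.

waning crescent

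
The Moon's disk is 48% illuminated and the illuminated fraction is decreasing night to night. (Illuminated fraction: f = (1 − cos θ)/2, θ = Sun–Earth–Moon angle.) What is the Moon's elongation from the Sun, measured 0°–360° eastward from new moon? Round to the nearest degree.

272°

Invert f = (1 − cos θ)/2 to get cos θ = 1 − 2(0.48) = 0.040, hence θ₀ = arccos 0.040 = 87.7°.
Since the Moon is past full (waning), take the reflex angle: θ = 360° − 87.7° = 272.3°.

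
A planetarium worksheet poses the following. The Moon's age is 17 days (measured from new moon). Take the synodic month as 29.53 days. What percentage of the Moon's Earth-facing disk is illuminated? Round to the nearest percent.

Elongation θ = 360° × 17/29.53 ≈ 207.2°.
With cos θ = (-0.889), the lit fraction is (1 − (-0.889))/2 ≈ 0.945, so 94%.

94%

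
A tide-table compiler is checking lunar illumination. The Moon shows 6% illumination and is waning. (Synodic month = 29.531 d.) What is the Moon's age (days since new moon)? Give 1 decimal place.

27.2 days

From f = (1 − cos θ)/2: cos θ = 1 − 2×0.06 = 0.880; arccos → 28.4°.
Since the Moon is past full (waning), take the reflex angle: θ = 360° − 28.4° = 331.6°.
At 360°/29.531 d per day, 331.6° corresponds to 27.20 days.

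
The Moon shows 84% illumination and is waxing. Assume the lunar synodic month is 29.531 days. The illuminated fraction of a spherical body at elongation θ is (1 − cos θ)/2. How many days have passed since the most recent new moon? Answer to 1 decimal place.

10.9 days

cos θ = 1 − 2f = -0.680, giving a principal value of 132.8°.
Waxing ⇒ before full, so θ = 132.8°.
That fraction of the synodic month is 132.8/360 × 29.531 d ≈ 10.90 d.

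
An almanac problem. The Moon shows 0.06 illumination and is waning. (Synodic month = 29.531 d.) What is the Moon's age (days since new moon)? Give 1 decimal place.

27.2 days

Invert f = (1 − cos θ)/2 to get cos θ = 1 − 2(0.06) = 0.880, hence θ₀ = arccos 0.880 = 28.4°.
A waning Moon lies in 180°–360°, so θ = 360° − 28.4° = 331.6°.
At 360°/29.531 d per day, 331.6° corresponds to 27.20 days.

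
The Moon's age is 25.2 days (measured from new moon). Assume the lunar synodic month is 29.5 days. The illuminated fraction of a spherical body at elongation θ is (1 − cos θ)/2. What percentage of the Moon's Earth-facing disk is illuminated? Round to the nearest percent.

20%

Phase angle: θ = 360°·(25.2 d)/(29.5 d) = 307.5°.
With cos θ = 0.609, the lit fraction is (1 − 0.609)/2 ≈ 0.195, so 20%.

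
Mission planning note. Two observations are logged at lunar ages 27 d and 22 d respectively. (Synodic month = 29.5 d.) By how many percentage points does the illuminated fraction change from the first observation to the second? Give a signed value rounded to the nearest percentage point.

θ₁ = 360° × 27/29.5 = 329.5°, f₁ = (1 − cos θ₁)/2 = 0.069.
θ₂ = 360° × 22/29.5 = 268.5°, f₂ = (1 − cos θ₂)/2 = 0.513.
Change = f₂ − f₁ = +0.444 → +44 percentage points.

+44 pp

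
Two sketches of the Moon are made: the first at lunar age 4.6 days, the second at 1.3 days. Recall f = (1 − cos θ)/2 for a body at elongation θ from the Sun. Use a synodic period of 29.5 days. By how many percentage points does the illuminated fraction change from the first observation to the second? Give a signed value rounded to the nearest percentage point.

First observation: θ = 360°·4.6/29.5 = 56.1°, so f = 0.221.
Second observation: θ = 15.9°, f = 0.019.
Δf = 0.019 − 0.221 = -0.202, i.e. -20 pp.

-20 pp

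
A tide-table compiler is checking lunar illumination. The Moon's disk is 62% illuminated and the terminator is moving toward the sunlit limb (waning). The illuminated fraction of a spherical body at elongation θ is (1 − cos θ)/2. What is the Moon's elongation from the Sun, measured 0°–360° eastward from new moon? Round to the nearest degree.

256°

Invert f = (1 − cos θ)/2 to get cos θ = 1 − 2(0.62) = -0.240, hence θ₀ = arccos -0.240 = 103.9°.
A waning Moon lies in 180°–360°, so θ = 360° − 103.9° = 256.1°.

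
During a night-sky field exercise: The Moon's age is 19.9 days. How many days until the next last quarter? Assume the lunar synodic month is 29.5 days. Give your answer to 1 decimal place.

Last quarter is 0.75 of the way through the cycle: age 0.75 × 29.5 = 22.125 d.
So 2.225 days remain (22.125 − 19.9).

2.2 days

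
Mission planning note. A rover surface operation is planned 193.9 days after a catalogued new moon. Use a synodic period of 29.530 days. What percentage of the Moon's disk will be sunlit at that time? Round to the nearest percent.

96%

Reduce mod P: 193.9 − 6×29.530 = 16.72 d into the current lunation.
Elongation θ = 360° × 16.72/29.530 ≈ 203.8°.
cos 203.8° = (-0.915), so f = (1 − (-0.915))/2 = 0.957, so 96%.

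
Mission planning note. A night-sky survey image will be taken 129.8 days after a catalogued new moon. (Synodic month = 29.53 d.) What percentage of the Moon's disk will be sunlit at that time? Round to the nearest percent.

129.8/29.53 = 4.396 lunations, so 4 complete cycles and 11.68 d into the next.
Elongation θ = 360° × 11.68/29.53 ≈ 142.4°.
cos 142.4° = (-0.792), so f = (1 − (-0.792))/2 = 0.896, so 90%.

90%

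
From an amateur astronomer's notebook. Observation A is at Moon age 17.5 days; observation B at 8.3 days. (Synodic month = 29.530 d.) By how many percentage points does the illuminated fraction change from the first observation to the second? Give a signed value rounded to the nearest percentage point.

-32 pp

θ₁ = 360° × 17.5/29.530 = 213.3°, f₁ = (1 − cos θ₁)/2 = 0.918.
θ₂ = 360° × 8.3/29.530 = 101.2°, f₂ = (1 − cos θ₂)/2 = 0.597.
Change = f₂ − f₁ = -0.321 → -32 percentage points.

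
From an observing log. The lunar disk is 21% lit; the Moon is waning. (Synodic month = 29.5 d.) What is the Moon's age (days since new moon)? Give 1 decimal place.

From f = (1 − cos θ)/2: cos θ = 1 − 2×0.21 = 0.580; arccos → 54.5°.
A waning Moon lies in 180°–360°, so θ = 360° − 54.5° = 305.5°.
At 360°/29.5 d per day, 305.5° corresponds to 25.03 days.

25.0 days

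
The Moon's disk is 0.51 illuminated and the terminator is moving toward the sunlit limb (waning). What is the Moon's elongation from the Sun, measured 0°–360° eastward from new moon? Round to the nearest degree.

269°

Invert f = (1 − cos θ)/2 to get cos θ = 1 − 2(0.51) = -0.020, hence θ₀ = arccos -0.020 = 91.1°.
Waning ⇒ past full, so θ = 360° − 91.1° = 268.9°.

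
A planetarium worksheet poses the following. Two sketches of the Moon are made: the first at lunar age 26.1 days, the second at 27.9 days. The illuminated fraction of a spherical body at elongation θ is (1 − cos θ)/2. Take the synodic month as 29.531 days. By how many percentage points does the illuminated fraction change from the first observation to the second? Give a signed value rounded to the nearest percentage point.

θ₁ = 360° × 26.1/29.531 = 318.2°, f₁ = (1 − cos θ₁)/2 = 0.127.
θ₂ = 360° × 27.9/29.531 = 340.1°, f₂ = (1 − cos θ₂)/2 = 0.030.
Change = f₂ − f₁ = -0.098 → -10 percentage points.

-10 pp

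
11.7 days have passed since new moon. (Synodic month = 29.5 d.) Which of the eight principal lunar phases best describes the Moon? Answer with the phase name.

At 11.7/29.5 of the cycle, θ ≈ 143° — the waxing gibbous range.

waxing gibbous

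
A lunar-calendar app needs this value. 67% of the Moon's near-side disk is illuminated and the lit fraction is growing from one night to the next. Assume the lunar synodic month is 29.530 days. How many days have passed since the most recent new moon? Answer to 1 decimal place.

9.0 days

Invert f = (1 − cos θ)/2 to get cos θ = 1 − 2(0.67) = -0.340, hence θ₀ = arccos -0.340 = 109.9°.
Waxing ⇒ before full, so θ = 109.9°.
That fraction of the synodic month is 109.9/360 × 29.530 d ≈ 9.01 d.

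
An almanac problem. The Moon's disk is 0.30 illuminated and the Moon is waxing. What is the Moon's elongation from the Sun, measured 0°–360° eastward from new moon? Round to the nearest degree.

From f = (1 − cos θ)/2: cos θ = 1 − 2×0.30 = 0.400; arccos → 66.4°.
Waxing ⇒ before full, so θ = 66.4°.

66°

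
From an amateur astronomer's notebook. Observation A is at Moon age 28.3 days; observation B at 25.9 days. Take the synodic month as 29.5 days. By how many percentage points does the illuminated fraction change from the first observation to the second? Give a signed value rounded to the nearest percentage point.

+12 pp

First observation: θ = 360°·28.3/29.5 = 345.4°, so f = 0.016.
Second observation: θ = 316.1°, f = 0.140.
Δf = 0.140 − 0.016 = +0.124, i.e. +12 pp.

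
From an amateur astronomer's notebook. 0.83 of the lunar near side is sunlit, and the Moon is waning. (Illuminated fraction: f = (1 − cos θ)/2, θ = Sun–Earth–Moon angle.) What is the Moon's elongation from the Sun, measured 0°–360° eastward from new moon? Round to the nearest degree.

229°

cos θ = 1 − 2f = -0.660, giving a principal value of 131.3°.
A waning Moon lies in 180°–360°, so θ = 360° − 131.3° = 228.7°.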